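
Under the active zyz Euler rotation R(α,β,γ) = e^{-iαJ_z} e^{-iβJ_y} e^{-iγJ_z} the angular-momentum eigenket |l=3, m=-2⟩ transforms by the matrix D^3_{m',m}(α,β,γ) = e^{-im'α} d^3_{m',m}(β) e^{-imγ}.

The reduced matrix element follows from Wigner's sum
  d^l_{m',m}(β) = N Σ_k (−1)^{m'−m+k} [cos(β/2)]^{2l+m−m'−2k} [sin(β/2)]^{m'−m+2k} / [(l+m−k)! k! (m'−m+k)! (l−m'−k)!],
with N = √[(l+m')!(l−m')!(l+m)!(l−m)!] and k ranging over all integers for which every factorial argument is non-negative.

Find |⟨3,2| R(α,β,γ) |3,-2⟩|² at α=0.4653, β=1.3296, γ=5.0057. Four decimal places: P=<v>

Split into d^3_{2,-2}(β=1.3296) × two z-phases.
Half-angle: c=0.787040, s=0.616902. N=√(120·1·1·120)=120.000000
The bounds max(0,m−m')=0 and min(l+m,l−m')=1 give 2 terms
  k=0: (−1)^4·120.0000/(24)·0.7870^2·0.6169^4 = +0.448567
  k=1: (−1)^5·120.0000/(120)·0.7870^0·0.6169^6 = -0.055118
d^3_{2,-2}(1.3296) = +0.448567 -0.055118 = +0.393449
|D^3_{2,-2}|² = |d^3_{2,-2}(β)|² = (+0.393449)² = 0.154802 (the z-rotation phases have unit modulus)

P=0.1548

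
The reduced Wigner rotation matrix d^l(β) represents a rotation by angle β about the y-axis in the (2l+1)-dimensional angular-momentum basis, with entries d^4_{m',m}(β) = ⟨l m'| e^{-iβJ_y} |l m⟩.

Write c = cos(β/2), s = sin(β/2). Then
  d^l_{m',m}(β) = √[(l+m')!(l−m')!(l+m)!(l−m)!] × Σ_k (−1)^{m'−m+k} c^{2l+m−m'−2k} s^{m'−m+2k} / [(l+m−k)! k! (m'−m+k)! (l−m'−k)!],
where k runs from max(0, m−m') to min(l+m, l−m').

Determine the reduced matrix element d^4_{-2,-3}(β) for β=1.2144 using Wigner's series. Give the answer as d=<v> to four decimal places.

d=0.2410

d^4_{-2,-3}(β=1.2144) via Wigner's sum:
Half-angle: c=0.821249, s=0.570570. N=√(2·720·1·5040)=2693.993318
The bounds max(0,m−m')=0 and min(l+m,l−m')=1 give 2 terms
  k=0: (−1)^1·2693.9933/(720)·0.8212^7·0.5706^1 = -0.537894
  k=1: (−1)^2·2693.9933/(240)·0.8212^5·0.5706^3 = +0.778908
d^4_{-2,-3}(1.2144) = -0.537894 +0.778908 = +0.241015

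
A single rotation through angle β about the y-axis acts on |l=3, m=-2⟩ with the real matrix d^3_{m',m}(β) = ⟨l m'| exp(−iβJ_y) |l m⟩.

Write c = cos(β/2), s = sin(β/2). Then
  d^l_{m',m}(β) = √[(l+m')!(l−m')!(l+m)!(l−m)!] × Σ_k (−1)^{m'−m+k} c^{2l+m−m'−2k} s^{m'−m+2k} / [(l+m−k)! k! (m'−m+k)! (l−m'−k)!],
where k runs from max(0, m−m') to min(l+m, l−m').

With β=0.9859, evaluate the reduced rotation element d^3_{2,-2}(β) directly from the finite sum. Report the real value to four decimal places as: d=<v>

d=0.1834

d^3_{2,-2}(β=0.9859) via Wigner's sum:
With c≡cos(β/2)=0.880941 and s≡sin(β/2)=0.473227, N=[120·1·1·120]^{1/2}=120.000000
Admissible k: 0..1 (factorial args all ≥0)
  k=0: (−1)^4·120.0000/(24)·0.8809^2·0.4732^4 = +0.194599
  k=1: (−1)^5·120.0000/(120)·0.8809^0·0.4732^6 = -0.011231
d^3_{2,-2}(0.9859) = +0.194599 -0.011231 = +0.183368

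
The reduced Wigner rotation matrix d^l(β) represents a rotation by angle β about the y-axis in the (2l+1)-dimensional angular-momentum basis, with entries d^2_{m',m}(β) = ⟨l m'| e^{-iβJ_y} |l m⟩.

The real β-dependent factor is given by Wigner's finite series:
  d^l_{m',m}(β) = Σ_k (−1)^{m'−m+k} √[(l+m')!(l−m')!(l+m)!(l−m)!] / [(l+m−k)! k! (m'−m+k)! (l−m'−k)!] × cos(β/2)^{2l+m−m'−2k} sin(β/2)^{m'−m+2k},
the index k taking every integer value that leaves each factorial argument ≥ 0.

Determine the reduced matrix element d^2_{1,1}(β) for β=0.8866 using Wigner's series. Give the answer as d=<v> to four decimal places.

d=0.2155

d^2_{1,1}(β=0.8866) via Wigner's sum:
c=cos(0.8866/2)=0.903341, s=sin(0.8866/2)=0.428923; N=√[6·1·6·1]=6.000000
The bounds max(0,m−m')=0 and min(l+m,l−m')=1 give 2 terms
  k=0: (−1)^0·6.0000/(6)·0.9033^4·0.4289^0 = +0.665897
  k=1: (−1)^1·6.0000/(2)·0.9033^2·0.4289^2 = -0.450384
d^2_{1,1}(0.8866) = +0.665897 -0.450384 = +0.215513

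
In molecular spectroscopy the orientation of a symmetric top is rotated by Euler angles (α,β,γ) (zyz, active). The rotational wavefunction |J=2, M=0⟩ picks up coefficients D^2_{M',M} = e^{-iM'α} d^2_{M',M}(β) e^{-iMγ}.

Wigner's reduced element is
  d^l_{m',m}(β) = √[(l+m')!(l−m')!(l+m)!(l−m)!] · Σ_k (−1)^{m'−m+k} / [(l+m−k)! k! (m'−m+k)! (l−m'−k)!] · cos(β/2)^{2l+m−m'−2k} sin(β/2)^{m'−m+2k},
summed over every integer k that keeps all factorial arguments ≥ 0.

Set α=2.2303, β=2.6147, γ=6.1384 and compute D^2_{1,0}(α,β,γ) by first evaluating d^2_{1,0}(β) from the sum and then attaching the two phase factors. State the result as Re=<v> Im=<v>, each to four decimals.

Split into d^2_{1,0}(β=2.6147) × two z-phases.
Half-angle: c=0.260410, s=0.965498. N=√(6·1·2·2)=4.898979
Admissible k: 0..1 (factorial args all ≥0)
  k=0: (−1)^1·4.8990/(2)·0.2604^3·0.9655^1 = -0.041764
  k=1: (−1)^2·4.8990/(2)·0.2604^1·0.9655^3 = +0.574099
d^2_{1,0}(2.6147) = -0.041764 +0.574099 = +0.532336
Attach z-rotation phases: D = e^{-i(1)(2.2303)}·(+0.532336)·e^{-i(0)(6.1384)} = -0.326175-0.420703i

Re=-0.3262 Im=-0.4207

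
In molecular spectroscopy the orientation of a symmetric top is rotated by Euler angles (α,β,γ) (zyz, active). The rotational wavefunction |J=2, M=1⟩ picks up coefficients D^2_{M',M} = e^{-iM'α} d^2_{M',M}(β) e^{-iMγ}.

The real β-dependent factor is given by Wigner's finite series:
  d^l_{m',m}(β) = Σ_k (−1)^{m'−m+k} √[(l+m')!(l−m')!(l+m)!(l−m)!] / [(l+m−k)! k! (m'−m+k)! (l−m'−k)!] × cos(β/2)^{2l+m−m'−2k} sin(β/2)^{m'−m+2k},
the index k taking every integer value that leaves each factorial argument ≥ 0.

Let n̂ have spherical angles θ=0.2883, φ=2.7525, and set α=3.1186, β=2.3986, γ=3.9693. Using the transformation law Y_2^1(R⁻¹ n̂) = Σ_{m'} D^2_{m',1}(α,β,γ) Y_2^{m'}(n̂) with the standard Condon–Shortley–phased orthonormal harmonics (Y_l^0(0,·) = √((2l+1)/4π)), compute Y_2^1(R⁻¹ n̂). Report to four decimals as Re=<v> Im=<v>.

Need the full column D^2_{m',1} for m'=−2..2 at α=3.1186, β=2.3986, γ=3.9693.
cos(β/2)=0.363010, sin(β/2)=0.931785
d^2_{-2,1}: single k=3 term ⇒ +0.587349;  D = -0.377078+0.450323i
d^2_{-1,1}: k∈[2..3] ⇒ +0.343234 -0.753812 = -0.410578;  D = -0.270759+0.308649i
d^2_{0,1}: k∈[1..2] ⇒ +0.109181 -0.719353 = -0.610171;  D = +0.412821-0.449319i
d^2_{1,1}: k∈[0..1] ⇒ +0.017365 -0.343234 = -0.325869;  D = -0.225930+0.234832i
d^2_{2,1}: single k=0 term ⇒ -0.089146;  D = +0.063267-0.062804i
Y_2^{m'}(θ=0.2883,φ=2.7525) and Σ D·Y over m':
  (-0.3771+0.4503i)·(+0.0222+0.0219i)  (-0.2708+0.3086i)·(-0.1948-0.0799i)  (+0.4128-0.4493i)·(+0.5543+0.0000i)  (-0.2259+0.2348i)·(+0.1948-0.0799i)  (+0.0633-0.0628i)·(+0.0222-0.0219i)
Y_2^1(R⁻¹ n̂) = +0.262749-0.224794i

Re=0.2627 Im=-0.2248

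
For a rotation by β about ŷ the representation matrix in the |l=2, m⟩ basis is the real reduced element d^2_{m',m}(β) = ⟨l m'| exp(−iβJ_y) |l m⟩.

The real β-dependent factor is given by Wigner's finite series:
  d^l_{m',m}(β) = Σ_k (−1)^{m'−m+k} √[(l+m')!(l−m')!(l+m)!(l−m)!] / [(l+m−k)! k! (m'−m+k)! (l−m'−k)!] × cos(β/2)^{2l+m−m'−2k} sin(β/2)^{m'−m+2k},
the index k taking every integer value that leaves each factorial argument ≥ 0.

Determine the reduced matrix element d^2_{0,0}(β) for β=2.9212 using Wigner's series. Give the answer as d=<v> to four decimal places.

d=0.9283

d^2_{0,0}(β=2.9212) via Wigner's sum:
With c≡cos(β/2)=0.109973 and s≡sin(β/2)=0.993935, N=[2·2·2·2]^{1/2}=4.000000
k∈{0,1,2} keeps every argument non-negative
  k=0: (−1)^0·4.0000/(4)·0.1100^4·0.9939^0 = +0.000146
  k=1: (−1)^1·4.0000/(1)·0.1100^2·0.9939^2 = -0.047792
  k=2: (−1)^2·4.0000/(4)·0.1100^0·0.9939^4 = +0.975958
d^2_{0,0}(2.9212) = +0.000146 -0.047792 +0.975958 = +0.928313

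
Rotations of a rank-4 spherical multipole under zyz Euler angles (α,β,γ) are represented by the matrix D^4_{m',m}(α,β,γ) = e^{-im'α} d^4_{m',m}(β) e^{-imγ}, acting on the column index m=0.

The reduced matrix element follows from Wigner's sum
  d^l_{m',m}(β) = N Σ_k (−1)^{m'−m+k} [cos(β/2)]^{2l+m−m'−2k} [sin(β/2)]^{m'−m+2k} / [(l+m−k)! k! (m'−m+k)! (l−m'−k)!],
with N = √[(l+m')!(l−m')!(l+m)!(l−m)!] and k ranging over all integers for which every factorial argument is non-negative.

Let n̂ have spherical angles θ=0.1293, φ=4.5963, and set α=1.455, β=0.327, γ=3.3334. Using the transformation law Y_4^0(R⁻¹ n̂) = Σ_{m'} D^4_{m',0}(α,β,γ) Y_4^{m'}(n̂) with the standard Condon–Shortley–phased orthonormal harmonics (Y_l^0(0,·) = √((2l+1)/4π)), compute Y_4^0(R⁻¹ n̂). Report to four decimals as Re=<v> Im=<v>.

Need the full column D^4_{m',0} for m'=−4..4 at α=1.455, β=0.327, γ=3.3334.
cos(β/2)=0.986664, sin(β/2)=0.162773
d^4_{-4,0}: single k=4 term ⇒ +0.005566;  D = +0.004980-0.002487i
d^4_{-3,0}: k∈[3..4] ⇒ +0.047715 -0.001299 = +0.046416;  D = -0.015802-0.043643i
d^4_{-2,0}: k∈[2..4] ⇒ +0.231899 -0.016830 +0.000172 = +0.215240;  D = -0.209494+0.049404i
d^4_{-1,0}: k∈[1..4] ⇒ +0.662643 -0.108207 +0.002945 -0.000013 = +0.557368;  D = +0.064397+0.553635i
d^4_{0,0}: k∈[0..4] ⇒ +0.898158 -0.391108 +0.023950 -0.000290 +0.000000 = +0.530711;  D = +0.530711+0.000000i
d^4_{1,0}: k∈[0..3] ⇒ -0.662643 +0.108207 -0.002945 +0.000013 = -0.557368;  D = -0.064397+0.553635i
d^4_{2,0}: k∈[0..2] ⇒ +0.231899 -0.016830 +0.000172 = +0.215240;  D = -0.209494-0.049404i
d^4_{3,0}: k∈[0..1] ⇒ -0.047715 +0.001299 = -0.046416;  D = +0.015802-0.043643i
d^4_{4,0}: single k=0 term ⇒ +0.005566;  D = +0.004980+0.002487i
Y_4^{m'}(θ=0.1293,φ=4.5963) and Σ D·Y over m':
  (+0.0050-0.0025i)·(+0.0001+0.0001i)  (-0.0158-0.0436i)·(+0.0009-0.0025i)  (-0.2095+0.0494i)·(-0.0318-0.0075i)  (+0.0644+0.5536i)·(-0.0272+0.2333i)  (+0.5307+0.0000i)·(+0.7770+0.0000i)  (-0.0644+0.5536i)·(+0.0272+0.2333i)  (-0.2095-0.0494i)·(-0.0318+0.0075i)  (+0.0158-0.0436i)·(-0.0009-0.0025i)  (+0.0050+0.0025i)·(+0.0001-0.0001i)
Y_4^0(R⁻¹ n̂) = +0.164304-0.000000i

Re=0.1643 Im=0.0000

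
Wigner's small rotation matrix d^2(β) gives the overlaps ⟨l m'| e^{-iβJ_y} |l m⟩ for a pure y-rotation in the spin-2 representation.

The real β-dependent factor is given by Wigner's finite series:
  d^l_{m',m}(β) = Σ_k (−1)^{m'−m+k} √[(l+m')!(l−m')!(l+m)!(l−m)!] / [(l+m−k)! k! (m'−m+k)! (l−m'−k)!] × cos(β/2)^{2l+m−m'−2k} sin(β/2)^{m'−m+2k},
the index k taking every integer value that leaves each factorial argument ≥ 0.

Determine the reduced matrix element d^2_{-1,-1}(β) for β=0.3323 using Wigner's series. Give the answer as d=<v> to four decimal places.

d^2_{-1,-1}(β=0.3323) via Wigner's sum:
With c≡cos(β/2)=0.986229 and s≡sin(β/2)=0.165387, N=[1·6·1·6]^{1/2}=6.000000
Admissible k: 0..1 (factorial args all ≥0)
  k=0: (−1)^0·6.0000/(6)·0.9862^4·0.1654^0 = +0.946043
  k=1: (−1)^1·6.0000/(2)·0.9862^2·0.1654^2 = -0.079814
d^2_{-1,-1}(0.3323) = +0.946043 -0.079814 = +0.866229

d=0.8662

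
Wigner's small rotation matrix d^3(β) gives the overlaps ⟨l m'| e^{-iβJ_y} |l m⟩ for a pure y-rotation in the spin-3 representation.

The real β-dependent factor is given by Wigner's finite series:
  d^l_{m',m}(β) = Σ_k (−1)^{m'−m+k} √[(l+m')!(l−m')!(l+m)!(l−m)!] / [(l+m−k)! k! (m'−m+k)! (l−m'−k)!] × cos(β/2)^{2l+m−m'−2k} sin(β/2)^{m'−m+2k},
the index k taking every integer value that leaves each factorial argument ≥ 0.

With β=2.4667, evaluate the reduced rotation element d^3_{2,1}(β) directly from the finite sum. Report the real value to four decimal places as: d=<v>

d=0.1810

d^3_{2,1}(β=2.4667) via Wigner's sum:
Half-angle: c=0.331079, s=0.943603. N=√(120·1·24·2)=75.894664
The bounds max(0,m−m')=0 and min(l+m,l−m')=1 give 2 terms
  k=0: (−1)^1·75.8947/(24)·0.3311^5·0.9436^1 = -0.011870
  k=1: (−1)^2·75.8947/(12)·0.3311^3·0.9436^3 = +0.192837
d^3_{2,1}(2.4667) = -0.011870 +0.192837 = +0.180968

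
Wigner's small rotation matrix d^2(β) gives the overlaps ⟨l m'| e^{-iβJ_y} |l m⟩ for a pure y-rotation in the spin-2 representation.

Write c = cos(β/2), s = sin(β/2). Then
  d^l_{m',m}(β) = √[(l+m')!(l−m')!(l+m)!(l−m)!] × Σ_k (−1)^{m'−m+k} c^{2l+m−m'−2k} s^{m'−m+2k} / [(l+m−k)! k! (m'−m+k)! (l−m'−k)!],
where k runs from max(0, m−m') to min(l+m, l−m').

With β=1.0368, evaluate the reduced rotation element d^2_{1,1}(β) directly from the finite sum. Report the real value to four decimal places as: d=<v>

d=0.0135

d^2_{1,1}(β=1.0368) via Wigner's sum:
With c≡cos(β/2)=0.868613 and s≡sin(β/2)=0.495491, N=[6·1·6·1]^{1/2}=6.000000
The bounds max(0,m−m')=0 and min(l+m,l−m')=1 give 2 terms
  k=0: (−1)^0·6.0000/(6)·0.8686^4·0.4955^0 = +0.569253
  k=1: (−1)^1·6.0000/(2)·0.8686^2·0.4955^2 = -0.555707
d^2_{1,1}(1.0368) = +0.569253 -0.555707 = +0.013547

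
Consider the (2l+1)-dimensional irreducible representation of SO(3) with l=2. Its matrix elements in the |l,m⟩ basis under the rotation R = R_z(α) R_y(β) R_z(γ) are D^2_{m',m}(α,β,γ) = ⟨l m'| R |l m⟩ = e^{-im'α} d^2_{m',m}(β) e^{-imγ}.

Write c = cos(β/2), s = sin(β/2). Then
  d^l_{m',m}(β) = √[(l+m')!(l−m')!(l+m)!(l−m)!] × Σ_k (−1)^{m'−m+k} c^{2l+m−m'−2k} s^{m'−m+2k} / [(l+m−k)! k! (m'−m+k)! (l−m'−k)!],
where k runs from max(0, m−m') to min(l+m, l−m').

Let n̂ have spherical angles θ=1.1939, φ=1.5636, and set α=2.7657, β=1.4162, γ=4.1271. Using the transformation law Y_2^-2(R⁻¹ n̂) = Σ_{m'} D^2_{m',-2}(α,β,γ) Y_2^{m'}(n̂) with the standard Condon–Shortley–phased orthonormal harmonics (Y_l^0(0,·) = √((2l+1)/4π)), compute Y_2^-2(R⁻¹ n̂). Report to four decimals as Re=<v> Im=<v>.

Re=0.2911 Im=-0.1515

Need the full column D^2_{m',-2} for m'=−2..2 at α=2.7657, β=1.4162, γ=4.1271.
cos(β/2)=0.759599, sin(β/2)=0.650392
d^2_{-2,-2}: single k=0 term ⇒ +0.332918;  D = +0.114647+0.312555i
d^2_{-1,-2}: single k=0 term ⇒ -0.570109;  D = -0.013867+0.569941i
d^2_{0,-2}: single k=0 term ⇒ +0.597853;  D = -0.232935+0.550608i
d^2_{1,-2}: single k=0 term ⇒ -0.417964;  D = -0.292788+0.298277i
d^2_{2,-2}: single k=0 term ⇒ +0.178937;  D = -0.163473+0.072766i
Y_2^{m'}(θ=1.1939,φ=1.5636) and Σ D·Y over m':
  (+0.1146+0.3126i)·(-0.3339-0.0048i)  (-0.0139+0.5699i)·(+0.0019-0.2644i)  (-0.2329+0.5506i)·(-0.1872+0.0000i)  (-0.2928+0.2983i)·(-0.0019-0.2644i)  (-0.1635+0.0728i)·(-0.3339+0.0048i)
Y_2^-2(R⁻¹ n̂) = +0.291124-0.151509i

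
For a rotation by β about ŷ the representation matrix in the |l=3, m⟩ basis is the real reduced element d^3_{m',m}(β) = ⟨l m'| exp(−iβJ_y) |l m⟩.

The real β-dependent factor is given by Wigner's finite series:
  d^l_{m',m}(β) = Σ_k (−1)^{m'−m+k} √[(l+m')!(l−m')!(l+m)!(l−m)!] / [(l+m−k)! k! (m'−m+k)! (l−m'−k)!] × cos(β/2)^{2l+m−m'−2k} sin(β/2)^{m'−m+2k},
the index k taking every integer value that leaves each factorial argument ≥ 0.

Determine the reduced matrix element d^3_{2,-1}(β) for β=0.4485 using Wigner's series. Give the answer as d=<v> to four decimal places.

d=-0.0628

d^3_{2,-1}(β=0.4485) via Wigner's sum:
With c≡cos(β/2)=0.974961 and s≡sin(β/2)=0.222375, N=[120·1·2·24]^{1/2}=75.894664
k: max(0,(-1)−(2))=0 … min(3+(-1),3−(2))=1
  k=0: (−1)^3·75.8947/(12)·0.9750^3·0.2224^3 = -0.064454
  k=1: (−1)^4·75.8947/(24)·0.9750^1·0.2224^5 = +0.001677
d^3_{2,-1}(0.4485) = -0.064454 +0.001677 = -0.062778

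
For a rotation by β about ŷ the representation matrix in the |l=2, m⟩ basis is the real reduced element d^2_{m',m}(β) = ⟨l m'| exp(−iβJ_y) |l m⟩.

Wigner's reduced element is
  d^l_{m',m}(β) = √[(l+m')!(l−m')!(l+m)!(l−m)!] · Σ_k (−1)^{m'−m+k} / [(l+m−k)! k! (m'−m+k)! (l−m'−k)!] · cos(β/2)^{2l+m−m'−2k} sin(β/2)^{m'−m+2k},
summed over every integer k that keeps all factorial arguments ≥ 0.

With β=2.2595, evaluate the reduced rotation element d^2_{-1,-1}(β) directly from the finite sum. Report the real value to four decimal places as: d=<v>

d=-0.4139

d^2_{-1,-1}(β=2.2595) via Wigner's sum:
With c≡cos(β/2)=0.426886 and s≡sin(β/2)=0.904305, N=[1·6·1·6]^{1/2}=6.000000
Admissible k: 0..1 (factorial args all ≥0)
  k=0: (−1)^0·6.0000/(6)·0.4269^4·0.9043^0 = +0.033208
  k=1: (−1)^1·6.0000/(2)·0.4269^2·0.9043^2 = -0.447070
d^2_{-1,-1}(2.2595) = +0.033208 -0.447070 = -0.413861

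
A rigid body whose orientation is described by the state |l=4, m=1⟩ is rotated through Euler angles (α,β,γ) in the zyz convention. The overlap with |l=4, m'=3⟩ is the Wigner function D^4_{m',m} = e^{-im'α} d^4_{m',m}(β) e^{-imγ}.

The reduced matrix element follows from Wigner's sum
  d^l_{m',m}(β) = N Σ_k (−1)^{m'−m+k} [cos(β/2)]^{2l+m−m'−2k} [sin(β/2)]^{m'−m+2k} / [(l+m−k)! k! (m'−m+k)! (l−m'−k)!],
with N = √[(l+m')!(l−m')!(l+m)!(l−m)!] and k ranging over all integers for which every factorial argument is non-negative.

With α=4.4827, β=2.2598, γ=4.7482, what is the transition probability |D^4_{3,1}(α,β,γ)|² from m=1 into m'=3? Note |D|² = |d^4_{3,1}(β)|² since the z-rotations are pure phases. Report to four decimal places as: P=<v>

P=0.0647

First d^4_{3,1}(β=2.2598), then the phase factors e^{-i(3)α} and e^{-i(1)γ}:
Half-angle: c=0.426750, s=0.904370. N=√(5040·1·120·6)=1904.940944
The bounds max(0,m−m')=0 and min(l+m,l−m')=1 give 2 terms
  k=0: (−1)^2·1904.9409/(240)·0.4268^6·0.9044^2 = +0.039211
  k=1: (−1)^3·1904.9409/(144)·0.4268^4·0.9044^4 = -0.293493
d^4_{3,1}(2.2598) = +0.039211 -0.293493 = -0.254282
|D^4_{3,1}|² = |d^4_{3,1}(β)|² = (-0.254282)² = 0.064660 (the z-rotation phases have unit modulus)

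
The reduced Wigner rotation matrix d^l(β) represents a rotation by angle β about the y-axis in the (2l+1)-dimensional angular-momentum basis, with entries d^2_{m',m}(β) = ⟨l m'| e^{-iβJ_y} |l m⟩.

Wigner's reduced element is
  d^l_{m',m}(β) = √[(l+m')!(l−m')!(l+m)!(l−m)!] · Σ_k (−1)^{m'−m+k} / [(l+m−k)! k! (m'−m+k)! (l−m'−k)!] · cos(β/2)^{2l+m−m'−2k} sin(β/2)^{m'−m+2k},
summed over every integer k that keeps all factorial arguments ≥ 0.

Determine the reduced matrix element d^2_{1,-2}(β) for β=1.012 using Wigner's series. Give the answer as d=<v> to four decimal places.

d=-0.1992

d^2_{1,-2}(β=1.012) via Wigner's sum:
With c≡cos(β/2)=0.874690 and s≡sin(β/2)=0.484682, N=[6·1·1·24]^{1/2}=12.000000
k: max(0,(-2)−(1))=0 … min(2+(-2),2−(1))=0
  k=0: (−1)^3·12.0000/(6)·0.8747^1·0.4847^3 = -0.199185
d^2_{1,-2}(1.012) = -0.199185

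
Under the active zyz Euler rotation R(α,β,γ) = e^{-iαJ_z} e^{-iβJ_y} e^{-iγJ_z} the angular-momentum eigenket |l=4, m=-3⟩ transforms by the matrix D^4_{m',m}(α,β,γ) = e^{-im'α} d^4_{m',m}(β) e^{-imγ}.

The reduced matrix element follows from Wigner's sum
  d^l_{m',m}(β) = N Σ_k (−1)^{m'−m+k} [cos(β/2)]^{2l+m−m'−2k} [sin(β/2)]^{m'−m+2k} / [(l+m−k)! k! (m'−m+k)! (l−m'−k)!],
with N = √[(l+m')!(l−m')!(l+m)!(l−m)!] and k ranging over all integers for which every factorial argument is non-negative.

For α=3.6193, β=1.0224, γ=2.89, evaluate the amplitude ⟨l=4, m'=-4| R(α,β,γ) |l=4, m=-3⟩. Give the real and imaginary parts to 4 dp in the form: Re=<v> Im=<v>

Re=-0.2140 Im=-0.4861

D^4_{-4,-3}(3.6193,1.0224,2.89) = e^{-i·-4·3.6193}·d^4_{-4,-3}(1.0224)·e^{-i·-3·2.89}. Compute d first:
c=cos(1.0224/2)=0.872158, s=sin(1.0224/2)=0.489224; N=√[1·40320·1·5040]=14255.272709
Admissible k: 1..1 (factorial args all ≥0)
  k=1: (−1)^0·14255.2727/(5040)·0.8722^7·0.4892^1 = +0.531153
d^4_{-4,-3}(1.0224) = +0.531153
D = (-0.333518+0.942744i)·(+0.531153)·(-0.728424+0.685127i) = -0.214031-0.486121i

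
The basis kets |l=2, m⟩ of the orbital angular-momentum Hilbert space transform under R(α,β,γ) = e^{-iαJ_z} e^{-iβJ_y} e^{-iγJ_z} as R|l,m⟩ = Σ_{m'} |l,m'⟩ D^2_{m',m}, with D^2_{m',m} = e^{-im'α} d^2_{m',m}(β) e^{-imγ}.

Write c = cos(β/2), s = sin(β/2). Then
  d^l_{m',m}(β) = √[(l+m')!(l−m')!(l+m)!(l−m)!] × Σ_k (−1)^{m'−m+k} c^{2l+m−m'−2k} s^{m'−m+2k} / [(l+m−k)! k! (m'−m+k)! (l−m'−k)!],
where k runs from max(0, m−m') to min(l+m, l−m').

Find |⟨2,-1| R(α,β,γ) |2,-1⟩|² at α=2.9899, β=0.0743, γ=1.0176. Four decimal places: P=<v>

P=0.9863

Split into d^2_{-1,-1}(β=0.0743) × two z-phases.
With c≡cos(β/2)=0.999310 and s≡sin(β/2)=0.037141, N=[1·6·1·6]^{1/2}=6.000000
Admissible k: 0..1 (factorial args all ≥0)
  k=0: (−1)^0·6.0000/(6)·0.9993^4·0.0371^0 = +0.997243
  k=1: (−1)^1·6.0000/(2)·0.9993^2·0.0371^2 = -0.004133
d^2_{-1,-1}(0.0743) = +0.997243 -0.004133 = +0.993110
|D^2_{-1,-1}|² = |d^2_{-1,-1}(β)|² = (+0.993110)² = 0.986268 (the z-rotation phases have unit modulus)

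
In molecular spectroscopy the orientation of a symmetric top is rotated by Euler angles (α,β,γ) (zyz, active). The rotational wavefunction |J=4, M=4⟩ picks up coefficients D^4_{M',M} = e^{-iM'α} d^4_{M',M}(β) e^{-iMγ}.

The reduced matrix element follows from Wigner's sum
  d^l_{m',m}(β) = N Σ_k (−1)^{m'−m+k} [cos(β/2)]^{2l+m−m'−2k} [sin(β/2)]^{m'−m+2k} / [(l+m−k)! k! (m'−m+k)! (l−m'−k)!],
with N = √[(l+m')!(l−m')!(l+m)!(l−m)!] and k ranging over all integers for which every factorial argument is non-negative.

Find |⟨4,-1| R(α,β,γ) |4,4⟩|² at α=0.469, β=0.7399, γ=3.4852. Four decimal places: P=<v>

P=0.0014

D^4_{-1,4}(0.469,0.7399,3.4852) = e^{-i·-1·0.469}·d^4_{-1,4}(0.7399)·e^{-i·4·3.4852}. Compute d first:
c=cos(0.7399/2)=0.932345, s=sin(0.7399/2)=0.361569; N=√[6·120·40320·1]=5387.986637
k: max(0,(4)−(-1))=5 … min(4+(4),4−(-1))=5
  k=5: (−1)^0·5387.9866/(720)·0.9323^3·0.3616^5 = +0.037478
d^4_{-1,4}(0.7399) = +0.037478
|D^4_{-1,4}|² = |d^4_{-1,4}(β)|² = (+0.037478)² = 0.001405 (the z-rotation phases have unit modulus)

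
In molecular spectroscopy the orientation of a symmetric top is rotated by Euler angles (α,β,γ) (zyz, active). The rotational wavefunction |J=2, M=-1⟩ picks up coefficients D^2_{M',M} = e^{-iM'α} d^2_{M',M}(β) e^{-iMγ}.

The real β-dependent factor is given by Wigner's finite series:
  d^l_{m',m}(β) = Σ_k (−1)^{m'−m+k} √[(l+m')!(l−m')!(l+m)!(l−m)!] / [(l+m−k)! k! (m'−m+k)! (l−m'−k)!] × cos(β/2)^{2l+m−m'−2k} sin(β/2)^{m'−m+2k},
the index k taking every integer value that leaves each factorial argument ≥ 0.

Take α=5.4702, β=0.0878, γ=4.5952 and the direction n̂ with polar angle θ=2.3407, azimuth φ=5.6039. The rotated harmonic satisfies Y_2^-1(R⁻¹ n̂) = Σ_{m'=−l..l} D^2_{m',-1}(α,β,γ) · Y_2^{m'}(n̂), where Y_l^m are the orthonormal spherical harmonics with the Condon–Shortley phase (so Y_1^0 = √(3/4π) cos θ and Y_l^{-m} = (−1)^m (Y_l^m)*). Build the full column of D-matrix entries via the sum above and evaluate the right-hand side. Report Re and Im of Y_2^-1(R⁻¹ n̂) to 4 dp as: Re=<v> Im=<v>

Need the full column D^2_{m',-1} for m'=−2..2 at α=5.4702, β=0.0878, γ=4.5952.
cos(β/2)=0.999037, sin(β/2)=0.043886
d^2_{-2,-1}: single k=1 term ⇒ +0.087518;  D = -0.086222+0.015010i
d^2_{-1,-1}: k∈[0..1] ⇒ +0.996152 -0.005767 = +0.990385;  D = -0.794016-0.591947i
d^2_{0,-1}: k∈[0..1] ⇒ -0.107188 +0.000207 = -0.106981;  D = +0.012508+0.106247i
d^2_{1,-1}: k∈[0..1] ⇒ +0.005767 -0.000004 = +0.005763;  D = +0.003694-0.004423i
d^2_{2,-1}: single k=0 term ⇒ -0.000169;  D = -0.000169+0.000010i
Y_2^{m'}(θ=2.3407,φ=5.6039) and Σ D·Y over m':
  (-0.0862+0.0150i)·(+0.0419+0.1947i)  (-0.7940-0.5919i)·(-0.3004-0.2426i)  (+0.0125+0.1062i)·(+0.1430+0.0000i)  (+0.0037-0.0044i)·(+0.3004-0.2426i)  (-0.0002+0.0000i)·(+0.0419-0.1947i)
Y_2^-1(R⁻¹ n̂) = +0.090213+0.367257i

Re=0.0902 Im=0.3673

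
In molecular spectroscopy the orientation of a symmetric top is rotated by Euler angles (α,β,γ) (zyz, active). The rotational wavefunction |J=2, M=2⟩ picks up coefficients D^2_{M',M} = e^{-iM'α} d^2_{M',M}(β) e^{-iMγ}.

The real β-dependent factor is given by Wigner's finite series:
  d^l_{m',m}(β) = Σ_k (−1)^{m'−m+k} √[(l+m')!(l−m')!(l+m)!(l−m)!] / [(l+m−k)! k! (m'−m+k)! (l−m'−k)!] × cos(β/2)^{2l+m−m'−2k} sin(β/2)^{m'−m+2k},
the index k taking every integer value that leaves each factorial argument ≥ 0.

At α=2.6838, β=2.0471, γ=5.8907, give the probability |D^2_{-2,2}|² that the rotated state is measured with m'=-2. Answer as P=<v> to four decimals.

First d^2_{-2,2}(β=2.0471), then the phase factors e^{-i(-2)α} and e^{-i(2)γ}:
Half-angle: c=0.520338, s=0.853961. N=√(1·24·24·1)=24.000000
k∈{4} keeps every argument non-negative
  k=4: (−1)^0·24.0000/(24)·0.5203^0·0.8540^4 = +0.531804
d^2_{-2,2}(2.0471) = +0.531804
|D^2_{-2,2}|² = |d^2_{-2,2}(β)|² = (+0.531804)² = 0.282815 (the z-rotation phases have unit modulus)

P=0.2828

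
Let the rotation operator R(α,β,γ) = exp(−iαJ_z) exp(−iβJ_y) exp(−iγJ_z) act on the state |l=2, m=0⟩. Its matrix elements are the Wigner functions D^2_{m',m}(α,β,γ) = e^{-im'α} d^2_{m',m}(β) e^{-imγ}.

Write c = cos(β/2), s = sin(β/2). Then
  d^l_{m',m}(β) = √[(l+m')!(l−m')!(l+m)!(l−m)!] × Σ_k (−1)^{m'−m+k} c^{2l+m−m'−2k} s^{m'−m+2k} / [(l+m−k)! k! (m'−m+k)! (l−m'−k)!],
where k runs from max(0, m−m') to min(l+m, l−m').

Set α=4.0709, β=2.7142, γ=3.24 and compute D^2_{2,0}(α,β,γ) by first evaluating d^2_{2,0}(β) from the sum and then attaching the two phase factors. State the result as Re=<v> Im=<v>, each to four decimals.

Re=-0.0299 Im=-0.1009

Split into d^2_{2,0}(β=2.7142) × two z-phases.
With c≡cos(β/2)=0.212074 and s≡sin(β/2)=0.977254, N=[24·1·2·2]^{1/2}=9.797959
k∈{0} keeps every argument non-negative
  k=0: (−1)^2·9.7980/(4)·0.2121^2·0.9773^2 = +0.105212
d^2_{2,0}(2.7142) = +0.105212
D = (-0.283861-0.958865i)·(+0.105212)·(+1.000000+0.000000i) = -0.029865-0.100884i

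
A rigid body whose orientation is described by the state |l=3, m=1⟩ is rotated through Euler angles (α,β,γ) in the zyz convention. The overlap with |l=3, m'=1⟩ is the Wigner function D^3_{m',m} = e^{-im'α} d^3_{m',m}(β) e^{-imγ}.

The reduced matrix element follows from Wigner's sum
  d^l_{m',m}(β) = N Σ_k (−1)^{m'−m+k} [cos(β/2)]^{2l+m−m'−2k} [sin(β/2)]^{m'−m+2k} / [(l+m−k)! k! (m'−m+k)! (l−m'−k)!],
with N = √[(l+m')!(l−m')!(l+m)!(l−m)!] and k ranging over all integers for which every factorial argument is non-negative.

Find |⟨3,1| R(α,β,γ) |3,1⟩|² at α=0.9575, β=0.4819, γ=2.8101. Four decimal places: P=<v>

First d^3_{1,1}(β=0.4819), then the phase factors e^{-i(1)α} and e^{-i(1)γ}:
c=cos(0.4819/2)=0.971112, s=sin(0.4819/2)=0.238625; N=√[24·2·24·2]=48.000000
Admissible k: 0..2 (factorial args all ≥0)
  k=0: (−1)^0·48.0000/(48)·0.9711^6·0.2386^0 = +0.838716
  k=1: (−1)^1·48.0000/(6)·0.9711^4·0.2386^2 = -0.405135
  k=2: (−1)^2·48.0000/(8)·0.9711^2·0.2386^4 = +0.018347
d^3_{1,1}(0.4819) = +0.838716 -0.405135 +0.018347 = +0.451928
|D^3_{1,1}|² = |d^3_{1,1}(β)|² = (+0.451928)² = 0.204239 (the z-rotation phases have unit modulus)

P=0.2042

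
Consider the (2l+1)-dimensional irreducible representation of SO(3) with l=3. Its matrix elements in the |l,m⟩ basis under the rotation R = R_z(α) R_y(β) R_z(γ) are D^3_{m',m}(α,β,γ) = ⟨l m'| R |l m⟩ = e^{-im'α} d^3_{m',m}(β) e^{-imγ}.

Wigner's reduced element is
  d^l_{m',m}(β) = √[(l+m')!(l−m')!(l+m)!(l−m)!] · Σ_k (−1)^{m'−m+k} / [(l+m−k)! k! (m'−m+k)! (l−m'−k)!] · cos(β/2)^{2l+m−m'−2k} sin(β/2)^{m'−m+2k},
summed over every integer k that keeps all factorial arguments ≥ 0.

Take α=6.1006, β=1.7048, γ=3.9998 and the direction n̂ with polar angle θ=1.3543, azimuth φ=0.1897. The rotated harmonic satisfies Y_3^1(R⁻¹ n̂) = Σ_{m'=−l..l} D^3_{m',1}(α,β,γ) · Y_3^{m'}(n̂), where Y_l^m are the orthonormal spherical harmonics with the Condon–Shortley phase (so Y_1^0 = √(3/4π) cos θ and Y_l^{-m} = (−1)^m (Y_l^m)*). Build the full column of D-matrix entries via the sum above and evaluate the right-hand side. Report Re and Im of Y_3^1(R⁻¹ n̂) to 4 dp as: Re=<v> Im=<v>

Re=0.0456 Im=0.4407

Need the full column D^3_{m',1} for m'=−3..3 at α=6.1006, β=1.7048, γ=3.9998.
cos(β/2)=0.658178, sin(β/2)=0.752862
d^3_{-3,1}: single k=4 term ⇒ +0.539007;  D = -0.088444+0.531701i
d^3_{-2,1}: k∈[3..4] ⇒ +0.769497 -0.503409 = +0.266088;  D = -0.090595+0.250191i
d^3_{-1,1}: k∈[2..4] ⇒ +0.638199 -1.113368 +0.182093 = -0.293077;  D = +0.148161-0.252868i
d^3_{0,1}: k∈[1..3] ⇒ +0.322124 -1.264413 +0.551457 = -0.390831;  D = +0.255524-0.295731i
d^3_{1,1}: k∈[0..2] ⇒ +0.081294 -0.850932 +0.835026 = +0.065389;  D = -0.051024+0.040893i
d^3_{2,1}: k∈[0..1] ⇒ -0.294058 +0.769497 = +0.475439;  D = -0.418814+0.225027i
d^3_{3,1}: single k=0 term ⇒ +0.411956;  D = -0.392262+0.125848i
Y_3^{m'}(θ=1.3543,φ=0.1897) and Σ D·Y over m':
  (-0.0884+0.5317i)·(+0.3274-0.2095i)  (-0.0906+0.2502i)·(+0.1945-0.0776i)  (+0.1482-0.2529i)·(-0.2385+0.0458i)  (+0.2555-0.2957i)·(-0.2220+0.0000i)  (-0.0510+0.0409i)·(+0.2385+0.0458i)  (-0.4188+0.2250i)·(+0.1945+0.0776i)  (-0.3923+0.1258i)·(-0.3274-0.2095i)
Y_3^1(R⁻¹ n̂) = +0.045551+0.440696i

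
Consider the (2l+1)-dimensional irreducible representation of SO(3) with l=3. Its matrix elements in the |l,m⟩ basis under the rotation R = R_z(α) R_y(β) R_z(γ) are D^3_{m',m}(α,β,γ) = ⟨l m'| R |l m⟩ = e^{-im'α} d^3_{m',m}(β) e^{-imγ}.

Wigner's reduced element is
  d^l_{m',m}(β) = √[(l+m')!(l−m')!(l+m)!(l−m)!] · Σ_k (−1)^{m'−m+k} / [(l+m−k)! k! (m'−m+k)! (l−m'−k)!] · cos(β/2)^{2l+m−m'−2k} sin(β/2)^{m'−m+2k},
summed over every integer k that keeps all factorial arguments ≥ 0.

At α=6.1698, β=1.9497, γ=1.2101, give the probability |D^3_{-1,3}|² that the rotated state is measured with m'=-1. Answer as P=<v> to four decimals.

P=0.3277

D^3_{-1,3}(6.1698,1.9497,1.2101) = e^{-i·-1·6.1698}·d^3_{-1,3}(1.9497)·e^{-i·3·1.2101}. Compute d first:
With c≡cos(β/2)=0.561292 and s≡sin(β/2)=0.827618, N=[2·24·720·1]^{1/2}=185.903201
Admissible k: 4..4 (factorial args all ≥0)
  k=4: (−1)^0·185.9032/(48)·0.5613^2·0.8276^4 = +0.572457
d^3_{-1,3}(1.9497) = +0.572457
|D^3_{-1,3}|² = |d^3_{-1,3}(β)|² = (+0.572457)² = 0.327707 (the z-rotation phases have unit modulus)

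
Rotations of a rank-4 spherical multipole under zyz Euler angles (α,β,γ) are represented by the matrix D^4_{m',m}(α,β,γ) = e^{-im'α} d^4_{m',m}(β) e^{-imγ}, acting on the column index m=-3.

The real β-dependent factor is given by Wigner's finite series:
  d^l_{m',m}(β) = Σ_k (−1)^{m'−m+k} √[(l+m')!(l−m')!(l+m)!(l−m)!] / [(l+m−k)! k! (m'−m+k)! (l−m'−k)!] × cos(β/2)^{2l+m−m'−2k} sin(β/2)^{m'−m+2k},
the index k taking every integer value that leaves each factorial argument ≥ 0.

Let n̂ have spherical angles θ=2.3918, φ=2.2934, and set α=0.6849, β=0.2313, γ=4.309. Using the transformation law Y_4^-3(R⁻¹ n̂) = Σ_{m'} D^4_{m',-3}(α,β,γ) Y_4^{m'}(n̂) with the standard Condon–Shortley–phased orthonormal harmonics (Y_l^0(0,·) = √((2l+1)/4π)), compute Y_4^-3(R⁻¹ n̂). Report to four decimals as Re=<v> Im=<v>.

Need the full column D^4_{m',-3} for m'=−4..4 at α=0.6849, β=0.2313, γ=4.309.
cos(β/2)=0.993320, sin(β/2)=0.115392
d^4_{-4,-3}: single k=1 term ⇒ +0.311420;  D = -0.311153+0.012878i
d^4_{-3,-3}: k∈[0..1] ⇒ +0.947793 -0.089534 = +0.858259;  D = -0.641687+0.569953i
d^4_{-2,-3}: k∈[0..1] ⇒ -0.411970 +0.016679 = -0.395291;  D = +0.062834-0.390265i
d^4_{-1,-3}: k∈[0..1] ⇒ +0.101522 -0.002283 = +0.099238;  D = +0.049763+0.085860i
d^4_{0,-3}: k∈[0..1] ⇒ -0.017581 +0.000237 = -0.017344;  D = -0.016228-0.006120i
d^4_{1,-3}: k∈[0..1] ⇒ +0.002283 -0.000018 = +0.002265;  D = +0.002147-0.000722i
d^4_{2,-3}: k∈[0..1] ⇒ -0.000225 +0.000001 = -0.000224;  D = -0.000119+0.000190i
d^4_{3,-3}: k∈[0..1] ⇒ +0.000016 -0.000000 = +0.000016;  D = -0.000002-0.000016i
d^4_{4,-3}: single k=0 term ⇒ -0.000001;  D = +0.000001+0.000001i
Y_4^{m'}(θ=2.3918,φ=2.2934) and Σ D·Y over m':
  (-0.3112+0.0129i)·(-0.0925-0.0237i)  (-0.6417+0.5700i)·(-0.2398+0.1630i)  (+0.0628-0.3903i)·(-0.0535+0.4237i)  (+0.0498+0.0859i)·(+0.1169+0.1326i)  (-0.0162-0.0061i)·(-0.3203+0.0000i)  (+0.0021-0.0007i)·(-0.1169+0.1326i)  (-0.0001+0.0002i)·(-0.0535-0.4237i)  (-0.0000-0.0000i)·(+0.2398+0.1630i)  (+0.0000+0.0000i)·(-0.0925+0.0237i)
Y_4^-3(R⁻¹ n̂) = +0.251605-0.168550i

Re=0.2516 Im=-0.1685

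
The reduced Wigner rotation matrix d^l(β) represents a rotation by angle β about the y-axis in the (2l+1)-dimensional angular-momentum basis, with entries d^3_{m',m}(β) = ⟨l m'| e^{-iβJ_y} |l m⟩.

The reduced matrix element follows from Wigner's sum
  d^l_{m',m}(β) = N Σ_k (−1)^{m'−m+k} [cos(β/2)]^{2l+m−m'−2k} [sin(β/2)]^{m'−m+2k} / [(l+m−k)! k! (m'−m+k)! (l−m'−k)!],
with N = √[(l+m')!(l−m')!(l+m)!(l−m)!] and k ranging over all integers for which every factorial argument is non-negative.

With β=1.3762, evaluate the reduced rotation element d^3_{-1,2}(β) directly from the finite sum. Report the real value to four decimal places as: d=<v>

d=0.4943

d^3_{-1,2}(β=1.3762) via Wigner's sum:
Half-angle: c=0.772454, s=0.635071. N=√(2·24·120·1)=75.894664
k: max(0,(2)−(-1))=3 … min(3+(2),3−(-1))=4
  k=3: (−1)^0·75.8947/(12)·0.7725^3·0.6351^3 = +0.746645
  k=4: (−1)^1·75.8947/(24)·0.7725^1·0.6351^5 = -0.252338
d^3_{-1,2}(1.3762) = +0.746645 -0.252338 = +0.494307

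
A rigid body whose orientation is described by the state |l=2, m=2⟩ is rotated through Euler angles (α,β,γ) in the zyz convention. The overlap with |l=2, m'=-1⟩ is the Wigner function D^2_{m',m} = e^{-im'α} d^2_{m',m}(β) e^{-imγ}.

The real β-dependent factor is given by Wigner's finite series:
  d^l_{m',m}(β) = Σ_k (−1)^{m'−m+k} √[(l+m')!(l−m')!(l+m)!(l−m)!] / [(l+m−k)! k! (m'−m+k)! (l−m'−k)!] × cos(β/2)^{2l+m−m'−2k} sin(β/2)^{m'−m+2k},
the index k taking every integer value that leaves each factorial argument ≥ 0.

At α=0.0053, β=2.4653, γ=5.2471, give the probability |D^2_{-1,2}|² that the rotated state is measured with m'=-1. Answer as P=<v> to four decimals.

D^2_{-1,2}(0.0053,2.4653,5.2471) = e^{-i·-1·0.0053}·d^2_{-1,2}(2.4653)·e^{-i·2·5.2471}. Compute d first:
Half-angle: c=0.331739, s=0.943371. N=√(1·6·24·1)=12.000000
The bounds max(0,m−m')=3 and min(l+m,l−m')=3 give 1 term
  k=3: (−1)^0·12.0000/(6)·0.3317^1·0.9434^3 = +0.557025
d^2_{-1,2}(2.4653) = +0.557025
|D^2_{-1,2}|² = |d^2_{-1,2}(β)|² = (+0.557025)² = 0.310276 (the z-rotation phases have unit modulus)

P=0.3103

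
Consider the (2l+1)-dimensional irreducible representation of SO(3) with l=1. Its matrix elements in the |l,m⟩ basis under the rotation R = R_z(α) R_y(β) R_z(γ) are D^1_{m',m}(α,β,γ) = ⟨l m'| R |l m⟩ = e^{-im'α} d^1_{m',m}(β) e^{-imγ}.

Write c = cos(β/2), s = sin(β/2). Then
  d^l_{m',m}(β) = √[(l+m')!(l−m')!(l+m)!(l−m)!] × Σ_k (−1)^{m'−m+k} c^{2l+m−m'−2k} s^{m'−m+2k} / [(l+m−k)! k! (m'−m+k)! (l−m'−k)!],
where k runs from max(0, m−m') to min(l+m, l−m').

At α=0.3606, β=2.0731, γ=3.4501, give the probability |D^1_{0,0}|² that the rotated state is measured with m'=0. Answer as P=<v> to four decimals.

P=0.2318

D^1_{0,0}(0.3606,2.0731,3.4501) = e^{-i·0·0.3606}·d^1_{0,0}(2.0731)·e^{-i·0·3.4501}. Compute d first:
With c≡cos(β/2)=0.509193 and s≡sin(β/2)=0.860653, N=[1·1·1·1]^{1/2}=1.000000
k: max(0,(0)−(0))=0 … min(1+(0),1−(0))=1
  k=0: (−1)^0·1.0000/(1)·0.5092^2·0.8607^0 = +0.259277
  k=1: (−1)^1·1.0000/(1)·0.5092^0·0.8607^2 = -0.740723
d^1_{0,0}(2.0731) = +0.259277 -0.740723 = -0.481446
|D^1_{0,0}|² = |d^1_{0,0}(β)|² = (-0.481446)² = 0.231790 (the z-rotation phases have unit modulus)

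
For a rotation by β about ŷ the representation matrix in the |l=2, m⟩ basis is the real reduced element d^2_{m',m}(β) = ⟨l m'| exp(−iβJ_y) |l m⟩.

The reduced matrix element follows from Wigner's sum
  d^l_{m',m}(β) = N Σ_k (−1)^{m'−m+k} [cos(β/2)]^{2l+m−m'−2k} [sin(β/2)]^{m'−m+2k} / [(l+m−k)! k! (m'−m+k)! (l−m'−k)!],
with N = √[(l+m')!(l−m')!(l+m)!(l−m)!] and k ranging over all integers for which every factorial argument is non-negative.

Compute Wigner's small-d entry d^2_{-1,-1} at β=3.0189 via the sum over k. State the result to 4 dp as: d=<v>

d=-0.0112

d^2_{-1,-1}(β=3.0189) via Wigner's sum:
c=cos(3.0189/2)=0.061308, s=sin(3.0189/2)=0.998119; N=√[1·6·1·6]=6.000000
The bounds max(0,m−m')=0 and min(l+m,l−m')=1 give 2 terms
  k=0: (−1)^0·6.0000/(6)·0.0613^4·0.9981^0 = +0.000014
  k=1: (−1)^1·6.0000/(2)·0.0613^2·0.9981^2 = -0.011234
d^2_{-1,-1}(3.0189) = +0.000014 -0.011234 = -0.011219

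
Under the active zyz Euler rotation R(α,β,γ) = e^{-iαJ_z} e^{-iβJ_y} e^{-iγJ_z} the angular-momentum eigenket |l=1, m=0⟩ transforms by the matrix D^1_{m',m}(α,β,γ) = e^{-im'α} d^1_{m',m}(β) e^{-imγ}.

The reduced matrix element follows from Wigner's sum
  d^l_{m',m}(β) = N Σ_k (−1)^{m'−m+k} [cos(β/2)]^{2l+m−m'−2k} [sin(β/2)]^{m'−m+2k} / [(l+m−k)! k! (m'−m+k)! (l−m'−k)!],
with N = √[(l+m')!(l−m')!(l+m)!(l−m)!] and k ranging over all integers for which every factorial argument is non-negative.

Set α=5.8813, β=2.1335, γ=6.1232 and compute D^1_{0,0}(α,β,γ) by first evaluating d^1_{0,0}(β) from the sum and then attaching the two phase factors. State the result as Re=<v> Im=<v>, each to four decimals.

First d^1_{0,0}(β=2.1335), then the phase factors e^{-i(0)α} and e^{-i(0)γ}:
c=cos(2.1335/2)=0.482973, s=sin(2.1335/2)=0.875635; N=√[1·1·1·1]=1.000000
k: max(0,(0)−(0))=0 … min(1+(0),1−(0))=1
  k=0: (−1)^0·1.0000/(1)·0.4830^2·0.8756^0 = +0.233263
  k=1: (−1)^1·1.0000/(1)·0.4830^0·0.8756^2 = -0.766737
d^1_{0,0}(2.1335) = +0.233263 -0.766737 = -0.533475
Attach z-rotation phases: D = e^{-i(0)(5.8813)}·(-0.533475)·e^{-i(0)(6.1232)} = -0.533475+0.000000i

Re=-0.5335 Im=0.0000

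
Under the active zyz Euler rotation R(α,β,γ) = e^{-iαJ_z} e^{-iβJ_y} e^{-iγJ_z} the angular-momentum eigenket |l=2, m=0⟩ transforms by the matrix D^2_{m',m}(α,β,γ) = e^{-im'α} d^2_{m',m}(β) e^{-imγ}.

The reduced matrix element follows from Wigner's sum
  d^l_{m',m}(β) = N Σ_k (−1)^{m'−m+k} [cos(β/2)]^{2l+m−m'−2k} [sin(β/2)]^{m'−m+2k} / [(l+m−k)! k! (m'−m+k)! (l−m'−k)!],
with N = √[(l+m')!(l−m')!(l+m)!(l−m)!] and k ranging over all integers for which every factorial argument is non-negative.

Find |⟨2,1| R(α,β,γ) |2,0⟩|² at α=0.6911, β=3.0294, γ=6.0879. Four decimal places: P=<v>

P=0.0186

D^2_{1,0}(0.6911,3.0294,6.0879) = e^{-i·1·0.6911}·d^2_{1,0}(3.0294)·e^{-i·0·6.0879}. Compute d first:
Half-angle: c=0.056067, s=0.998427. N=√(6·1·2·2)=4.898979
k: max(0,(0)−(1))=0 … min(2+(0),2−(1))=1
  k=0: (−1)^1·4.8990/(2)·0.0561^3·0.9984^1 = -0.000431
  k=1: (−1)^2·4.8990/(2)·0.0561^1·0.9984^3 = +0.136688
d^2_{1,0}(3.0294) = -0.000431 +0.136688 = +0.136257
|D^2_{1,0}|² = |d^2_{1,0}(β)|² = (+0.136257)² = 0.018566 (the z-rotation phases have unit modulus)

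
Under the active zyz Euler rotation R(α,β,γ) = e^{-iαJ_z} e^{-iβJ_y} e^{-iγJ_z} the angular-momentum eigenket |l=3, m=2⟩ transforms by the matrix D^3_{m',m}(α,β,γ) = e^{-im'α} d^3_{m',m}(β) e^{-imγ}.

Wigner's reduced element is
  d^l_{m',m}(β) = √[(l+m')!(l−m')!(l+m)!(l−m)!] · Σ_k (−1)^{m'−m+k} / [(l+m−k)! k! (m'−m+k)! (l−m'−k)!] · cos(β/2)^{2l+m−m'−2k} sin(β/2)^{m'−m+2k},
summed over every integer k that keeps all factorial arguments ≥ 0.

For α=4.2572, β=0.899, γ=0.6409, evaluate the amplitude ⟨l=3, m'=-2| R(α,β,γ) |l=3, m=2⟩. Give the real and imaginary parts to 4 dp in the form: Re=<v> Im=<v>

Split into d^3_{-2,2}(β=0.899) × two z-phases.
c=cos(0.899/2)=0.900664, s=sin(0.899/2)=0.434515; N=√[1·120·120·1]=120.000000
The bounds max(0,m−m')=4 and min(l+m,l−m')=5 give 2 terms
  k=4: (−1)^0·120.0000/(24)·0.9007^2·0.4345^4 = +0.144583
  k=5: (−1)^1·120.0000/(120)·0.9007^0·0.4345^6 = -0.006730
d^3_{-2,2}(0.899) = +0.144583 -0.006730 = +0.137852
D = (-0.613447+0.789736i)·(+0.137852)·(+0.284990-0.958530i) = +0.080252+0.112084i

Re=0.0803 Im=0.1121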